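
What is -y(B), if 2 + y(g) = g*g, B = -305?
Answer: -93023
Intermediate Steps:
y(g) = -2 + g² (y(g) = -2 + g*g = -2 + g²)
-y(B) = -(-2 + (-305)²) = -(-2 + 93025) = -1*93023 = -93023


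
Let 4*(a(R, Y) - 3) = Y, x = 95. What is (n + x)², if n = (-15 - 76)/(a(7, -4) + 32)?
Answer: 9853321/1156 ≈ 8523.6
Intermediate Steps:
a(R, Y) = 3 + Y/4
n = -91/34 (n = (-15 - 76)/((3 + (¼)*(-4)) + 32) = -91/((3 - 1) + 32) = -91/(2 + 32) = -91/34 ≈ -2.6765)
(n + x)² = (-91/34 + 95)² = (3139/34)² = 9853321/1156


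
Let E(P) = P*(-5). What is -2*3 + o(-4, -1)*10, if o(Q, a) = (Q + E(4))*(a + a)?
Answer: 474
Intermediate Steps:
E(P) = -5*P
o(Q, a) = 2*a*(-20 + Q) (o(Q, a) = (Q - 5*4)*(a + a) = (Q - 20)*(2*a) = (-20 + Q)*(2*a) = 2*a*(-20 + Q))
-2*3 + o(-4, -1)*10 = -2*3 + (2*(-1)*(-20 - 4))*10 = -6 + (2*(-1)*(-24))*10 = -6 + 48*10 = -6 + 480 = 474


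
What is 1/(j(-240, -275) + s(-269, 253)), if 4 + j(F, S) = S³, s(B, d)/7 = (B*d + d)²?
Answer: 1/32160880033 ≈ 3.1094e-11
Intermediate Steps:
s(B, d) = 7*(d + B*d)² (s(B, d) = 7*(B*d + d)² = 7*(d + B*d)²)
j(F, S) = -4 + S³
1/(j(-240, -275) + s(-269, 253)) = 1/((-4 + (-275)³) + 7*253²*(1 - 269)²) = 1/((-4 - 20796875) + 7*64009*(-268)²) = 1/(-20796879 + 7*64009*71824) = 1/(-20796879 + 32181676912) = 1/32160880033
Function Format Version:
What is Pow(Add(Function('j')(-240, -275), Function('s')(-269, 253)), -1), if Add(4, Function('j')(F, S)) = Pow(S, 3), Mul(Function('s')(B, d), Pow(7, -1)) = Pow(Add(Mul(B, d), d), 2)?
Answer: Rational(1, 32160880033) ≈ 3.1094e-11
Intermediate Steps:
Function('s')(B, d) = Mul(7, Pow(Add(d, Mul(B, d)), 2)) (Function('s')(B, d) = Mul(7, Pow(Add(Mul(B, d), d), 2)) = Mul(7, Pow(Add(d, Mul(B, d)), 2)))
Function('j')(F, S) = Add(-4, Pow(S, 3))
Pow(Add(Function('j')(-240, -275), Function('s')(-269, 253)), -1) = Pow(Add(Add(-4, Pow(-275, 3)), Mul(7, Pow(253, 2), Pow(Add(1, -269), 2))), -1) = Pow(Add(Add(-4, -20796875), Mul(7, 64009, Pow(-268, 2))), -1) = Pow(Add(-20796879, Mul(7, 64009, 71824)), -1) = Pow(Add(-20796879, 32181676912), -1) = Pow(32160880033, -1) = Rational(1, 32160880033)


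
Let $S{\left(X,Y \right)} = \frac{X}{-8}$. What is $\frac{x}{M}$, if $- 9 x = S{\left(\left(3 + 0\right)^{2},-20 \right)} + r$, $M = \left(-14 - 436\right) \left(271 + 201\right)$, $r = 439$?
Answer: $\frac{3503}{15292800} \approx 0.00022906$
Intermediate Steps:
$S{\left(X,Y \right)} = - \frac{X}{8}$ ($S{\left(X,Y \right)} = X \left(- \frac{1}{8}\right) = - \frac{X}{8}$)
$M = -212400$ ($M = \left(-450\right) 472 = -212400$)
$x = - \frac{3503}{72}$ ($x = - \frac{- \frac{\left(3 + 0\right)^{2}}{8} + 439}{9} = - \frac{- \frac{3^{2}}{8} + 439}{9} = - \frac{\left(- \frac{1}{8}\right) 9 + 439}{9} = - \frac{- \frac{9}{8} + 439}{9} = \left(- \frac{1}{9}\right) \frac{3503}{8} = - \frac{3503}{72} \approx -48.653$)
$\frac{x}{M} = - \frac{3503}{72 \left(-212400\right)} = \left(- \frac{3503}{72}\right) \left(- \frac{1}{212400}\right) = \frac{3503}{15292800}$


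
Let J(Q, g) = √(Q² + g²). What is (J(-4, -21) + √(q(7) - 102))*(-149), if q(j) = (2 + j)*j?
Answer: -149*√457 - 149*I*√39 ≈ -3185.3 - 930.5*I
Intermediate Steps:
q(j) = j*(2 + j)
(J(-4, -21) + √(q(7) - 102))*(-149) = (√((-4)² + (-21)²) + √(7*(2 + 7) - 102))*(-149) = (√(16 + 441) + √(7*9 - 102))*(-149) = (√457 + √(63 - 102))*(-149) = (√457 + √(-39))*(-149) = (√457 + I*√39)*(-149) = -149*√457 - 149*I*√39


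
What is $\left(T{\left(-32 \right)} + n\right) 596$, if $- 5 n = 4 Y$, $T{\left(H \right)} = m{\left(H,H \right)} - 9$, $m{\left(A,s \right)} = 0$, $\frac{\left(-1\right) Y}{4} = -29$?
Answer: $- \frac{303364}{5} \approx -60673.0$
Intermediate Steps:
$Y = 116$ ($Y = \left(-4\right) \left(-29\right) = 116$)
$T{\left(H \right)} = -9$ ($T{\left(H \right)} = 0 - 9 = -9$)
$n = - \frac{464}{5}$ ($n = - \frac{4 \cdot 116}{5} = \left(- \frac{1}{5}\right) 464 = - \frac{464}{5} \approx -92.8$)
$\left(T{\left(-32 \right)} + n\right) 596 = \left(-9 - \frac{464}{5}\right) 596 = \left(- \frac{509}{5}\right) 596 = - \frac{303364}{5}$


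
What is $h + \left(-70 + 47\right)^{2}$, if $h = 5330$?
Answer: $5859$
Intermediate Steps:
$h + \left(-70 + 47\right)^{2} = 5330 + \left(-70 + 47\right)^{2} = 5330 + \left(-23\right)^{2} = 5330 + 529 = 5859$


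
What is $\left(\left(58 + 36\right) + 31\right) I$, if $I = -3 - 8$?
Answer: $-1375$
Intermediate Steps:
$I = -11$
$\left(\left(58 + 36\right) + 31\right) I = \left(\left(58 + 36\right) + 31\right) \left(-11\right) = \left(94 + 31\right) \left(-11\right) = 125 \left(-11\right) = -1375$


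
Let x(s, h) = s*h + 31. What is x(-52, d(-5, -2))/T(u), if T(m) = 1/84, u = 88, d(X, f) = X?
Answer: 24444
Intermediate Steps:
T(m) = 1/84
x(s, h) = 31 + h*s (x(s, h) = h*s + 31 = 31 + h*s)
x(-52, d(-5, -2))/T(u) = (31 - 5*(-52))/(1/84) = (31 + 260)*84 = 291*84 = 24444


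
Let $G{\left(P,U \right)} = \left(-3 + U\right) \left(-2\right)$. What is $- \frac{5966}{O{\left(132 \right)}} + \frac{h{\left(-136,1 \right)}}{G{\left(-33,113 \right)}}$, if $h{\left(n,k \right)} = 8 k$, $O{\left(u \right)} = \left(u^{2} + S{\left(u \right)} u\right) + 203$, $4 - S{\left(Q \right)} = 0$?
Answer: $- \frac{72888}{199705} \approx -0.36498$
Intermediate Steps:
$S{\left(Q \right)} = 4$ ($S{\left(Q \right)} = 4 - 0 = 4 + 0 = 4$)
$G{\left(P,U \right)} = 6 - 2 U$
$O{\left(u \right)} = 203 + u^{2} + 4 u$ ($O{\left(u \right)} = \left(u^{2} + 4 u\right) + 203 = 203 + u^{2} + 4 u$)
$- \frac{5966}{O{\left(132 \right)}} + \frac{h{\left(-136,1 \right)}}{G{\left(-33,113 \right)}} = - \frac{5966}{203 + 132^{2} + 4 \cdot 132} + \frac{8 \cdot 1}{6 - 226} = - \frac{5966}{203 + 17424 + 528} + \frac{8}{6 - 226} = - \frac{5966}{18155} + \frac{8}{-220} = \left(-5966\right) \frac{1}{18155} + 8 \left(- \frac{1}{220}\right) = - \frac{5966}{18155} - \frac{2}{55} = - \frac{72888}{199705}$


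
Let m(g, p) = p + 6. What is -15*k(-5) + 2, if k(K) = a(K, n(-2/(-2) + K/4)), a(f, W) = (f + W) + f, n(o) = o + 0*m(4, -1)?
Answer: 623/4 ≈ 155.75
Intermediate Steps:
m(g, p) = 6 + p
n(o) = o (n(o) = o + 0*(6 - 1) = o + 0*5 = o + 0 = o)
a(f, W) = W + 2*f (a(f, W) = (W + f) + f = W + 2*f)
k(K) = 1 + 9*K/4 (k(K) = (-2/(-2) + K/4) + 2*K = (-2*(-½) + K*(¼)) + 2*K = (1 + K/4) + 2*K = 1 + 9*K/4)
-15*k(-5) + 2 = -15*(1 + (9/4)*(-5)) + 2 = -15*(1 - 45/4) + 2 = -15*(-41/4) + 2 = 615/4 + 2 = 623/4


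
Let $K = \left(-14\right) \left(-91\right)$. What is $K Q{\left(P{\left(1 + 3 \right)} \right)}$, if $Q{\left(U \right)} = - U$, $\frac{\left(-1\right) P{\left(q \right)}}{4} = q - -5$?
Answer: $45864$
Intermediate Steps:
$K = 1274$
$P{\left(q \right)} = -20 - 4 q$ ($P{\left(q \right)} = - 4 \left(q - -5\right) = - 4 \left(q + 5\right) = - 4 \left(5 + q\right) = -20 - 4 q$)
$K Q{\left(P{\left(1 + 3 \right)} \right)} = 1274 \left(- (-20 - 4 \left(1 + 3\right))\right) = 1274 \left(- (-20 - 16)\right) = 1274 \left(\left(-1\right) \left(-36\right)\right) = 1274 \cdot 36 = 45864$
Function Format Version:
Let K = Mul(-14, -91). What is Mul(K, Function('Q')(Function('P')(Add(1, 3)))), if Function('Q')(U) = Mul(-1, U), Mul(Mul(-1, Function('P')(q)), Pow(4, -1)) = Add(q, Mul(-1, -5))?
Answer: 45864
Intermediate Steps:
K = 1274
Function('P')(q) = Add(-20, Mul(-4, q)) (Function('P')(q) = Mul(-4, Add(q, Mul(-1, -5))) = Mul(-4, Add(q, 5)) = Mul(-4, Add(5, q)) = Add(-20, Mul(-4, q)))
Mul(K, Function('Q')(Function('P')(Add(1, 3)))) = Mul(1274, Mul(-1, Add(-20, Mul(-4, Add(1, 3))))) = Mul(1274, Mul(-1, Add(-20, Mul(-4, 4)))) = Mul(1274, Mul(-1, Add(-20, -16))) = Mul(1274, Mul(-1, -36)) = Mul(1274, 36) = 45864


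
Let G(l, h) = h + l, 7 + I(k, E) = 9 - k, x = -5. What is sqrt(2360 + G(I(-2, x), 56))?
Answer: 22*sqrt(5) ≈ 49.193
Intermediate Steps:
I(k, E) = 2 - k (I(k, E) = -7 + (9 - k) = 2 - k)
sqrt(2360 + G(I(-2, x), 56)) = sqrt(2360 + (56 + (2 - 1*(-2)))) = sqrt(2360 + (56 + (2 + 2))) = sqrt(2360 + (56 + 4)) = sqrt(2360 + 60) = sqrt(2420) = 22*sqrt(5)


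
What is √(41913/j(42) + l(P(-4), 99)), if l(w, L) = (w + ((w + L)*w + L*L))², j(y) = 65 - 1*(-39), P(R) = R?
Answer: 3*√26643501066/52 ≈ 9417.0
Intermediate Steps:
j(y) = 104 (j(y) = 65 + 39 = 104)
l(w, L) = (w + L² + w*(L + w))² (l(w, L) = (w + ((L + w)*w + L²))² = (w + (w*(L + w) + L²))² = (w + (L² + w*(L + w)))² = (w + L² + w*(L + w))²)
√(41913/j(42) + l(P(-4), 99)) = √(41913/104 + (-4 + 99² + (-4)² + 99*(-4))²) = √(41913*(1/104) + (-4 + 9801 + 16 - 396)²) = √(41913/104 + 9417²) = √(41913/104 + 88679889) = √(9222750369/104) = 3*√26643501066/52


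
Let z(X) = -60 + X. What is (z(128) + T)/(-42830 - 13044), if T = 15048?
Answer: -7558/27937 ≈ -0.27054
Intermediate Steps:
(z(128) + T)/(-42830 - 13044) = ((-60 + 128) + 15048)/(-42830 - 13044) = (68 + 15048)/(-55874) = 15116*(-1/55874) = -7558/27937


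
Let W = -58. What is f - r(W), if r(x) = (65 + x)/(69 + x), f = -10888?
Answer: -119775/11 ≈ -10889.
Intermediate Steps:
r(x) = (65 + x)/(69 + x)
f - r(W) = -10888 - (65 - 58)/(69 - 58) = -10888 - 7/11 = -119775/11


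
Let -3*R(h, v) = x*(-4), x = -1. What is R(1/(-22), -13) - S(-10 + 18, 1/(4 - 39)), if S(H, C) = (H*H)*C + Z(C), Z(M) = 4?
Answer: -368/105 ≈ -3.5048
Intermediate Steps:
R(h, v) = -4/3 (R(h, v) = -(-1)*(-4)/3 = -⅓*4 = -4/3)
S(H, C) = 4 + C*H² (S(H, C) = (H*H)*C + 4 = H²*C + 4 = C*H² + 4 = 4 + C*H²)
R(1/(-22), -13) - S(-10 + 18, 1/(4 - 39)) = -4/3 - (4 + (-10 + 18)²/(4 - 39)) = -4/3 - (4 + 8²/(-35)) = -4/3 - (4 - 1/35*64) = -4/3 - (4 - 64/35) = -4/3 - 1*76/35 = -4/3 - 76/35 = -368/105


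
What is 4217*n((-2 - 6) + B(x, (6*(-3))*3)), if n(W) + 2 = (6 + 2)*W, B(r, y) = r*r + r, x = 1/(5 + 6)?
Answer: -33272130/121 ≈ -2.7498e+5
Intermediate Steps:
x = 1/11 ≈ 0.090909
B(r, y) = r + r**2 (B(r, y) = r**2 + r = r + r**2)
n(W) = -2 + 8*W (n(W) = -2 + (6 + 2)*W = -2 + 8*W)
4217*n((-2 - 6) + B(x, (6*(-3))*3)) = 4217*(-2 + 8*((-2 - 6) + (1 + 1/11)/11)) = 4217*(-2 + 8*(-8 + (1/11)*(12/11))) = 4217*(-2 + 8*(-8 + 12/121)) = 4217*(-2 + 8*(-956/121)) = 4217*(-2 - 7648/121) = 4217*(-7890/121) = -33272130/121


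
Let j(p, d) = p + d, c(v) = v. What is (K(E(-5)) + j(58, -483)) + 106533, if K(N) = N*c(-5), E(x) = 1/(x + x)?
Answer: 212217/2 ≈ 1.0611e+5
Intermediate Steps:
E(x) = 1/(2*x)
j(p, d) = d + p
K(N) = -5*N (K(N) = N*(-5) = -5*N)
(K(E(-5)) + j(58, -483)) + 106533 = (-5/(2*(-5)) + (-483 + 58)) + 106533 = (-5*(-1)/(2*5) - 425) + 106533 = (-5*(-⅒) - 425) + 106533 = (½ - 425) + 106533 = -849/2 + 106533 = 212217/2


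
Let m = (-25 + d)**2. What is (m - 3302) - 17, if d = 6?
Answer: -2958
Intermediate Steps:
m = 361 (m = (-25 + 6)**2 = (-19)**2 = 361)
(m - 3302) - 17 = (361 - 3302) - 17 = -2941 - 17 = -2958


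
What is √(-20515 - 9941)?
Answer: 18*I*√94 ≈ 174.52*I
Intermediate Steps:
√(-20515 - 9941) = √(-30456) = 18*I*√94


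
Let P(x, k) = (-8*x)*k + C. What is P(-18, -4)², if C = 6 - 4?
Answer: 329476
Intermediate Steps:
C = 2
P(x, k) = 2 - 8*k*x (P(x, k) = (-8*x)*k + 2 = -8*k*x + 2 = 2 - 8*k*x)
P(-18, -4)² = (2 - 8*(-4)*(-18))² = (2 - 576)² = (-574)² = 329476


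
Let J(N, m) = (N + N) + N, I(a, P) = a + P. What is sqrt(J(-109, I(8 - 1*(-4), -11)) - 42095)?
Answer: I*sqrt(42422) ≈ 205.97*I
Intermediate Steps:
I(a, P) = P + a
J(N, m) = 3*N (J(N, m) = 2*N + N = 3*N)
sqrt(J(-109, I(8 - 1*(-4), -11)) - 42095) = sqrt(3*(-109) - 42095) = sqrt(-327 - 42095) = sqrt(-42422) = I*sqrt(42422)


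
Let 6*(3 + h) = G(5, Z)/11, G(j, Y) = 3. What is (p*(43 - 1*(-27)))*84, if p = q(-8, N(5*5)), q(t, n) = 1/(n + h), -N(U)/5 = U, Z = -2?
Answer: -25872/563 ≈ -45.954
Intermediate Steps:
N(U) = -5*U
h = -65/22 (h = -3 + (3/11)/6 = -3 + (3*(1/11))/6 = -3 + (⅙)*(3/11) = -3 + 1/22 = -65/22 ≈ -2.9545)
q(t, n) = 1/(-65/22 + n) (q(t, n) = 1/(n - 65/22) = 1/(-65/22 + n))
p = -22/2815 (p = 22/(-65 + 22*(-25*5)) = 22/(-65 + 22*(-5*25)) = 22/(-65 + 22*(-125)) = 22/(-65 - 2750) = 22/(-2815) = 22*(-1/2815) = -22/2815 ≈ -0.0078153)
(p*(43 - 1*(-27)))*84 = -22*(43 - 1*(-27))/2815*84 = -22*(43 + 27)/2815*84 = -22/2815*70*84 = -308/563*84 = -25872/563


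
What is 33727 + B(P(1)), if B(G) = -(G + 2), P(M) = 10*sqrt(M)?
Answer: 33715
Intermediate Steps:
B(G) = -2 - G (B(G) = -(2 + G) = -2 - G)
33727 + B(P(1)) = 33727 + (-2 - 10*sqrt(1)) = 33727 + (-2 - 10) = 33727 - 12 = 33715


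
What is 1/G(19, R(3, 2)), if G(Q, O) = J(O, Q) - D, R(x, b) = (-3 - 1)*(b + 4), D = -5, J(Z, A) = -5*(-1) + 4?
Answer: 1/14 ≈ 0.071429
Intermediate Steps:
J(Z, A) = 9 (J(Z, A) = 5 + 4 = 9)
R(x, b) = -16 - 4*b (R(x, b) = -4*(4 + b) = -16 - 4*b)
G(Q, O) = 14 (G(Q, O) = 9 - 1*(-5) = 9 + 5 = 14)
1/G(19, R(3, 2)) = 1/14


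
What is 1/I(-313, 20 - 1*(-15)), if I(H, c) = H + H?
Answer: -1/626 ≈ -0.0015974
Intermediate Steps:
I(H, c) = 2*H
1/I(-313, 20 - 1*(-15)) = 1/(2*(-313)) = 1/(-626) = -1/626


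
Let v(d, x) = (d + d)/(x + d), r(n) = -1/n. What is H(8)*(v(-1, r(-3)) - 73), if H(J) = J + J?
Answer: -1120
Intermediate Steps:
v(d, x) = 2*d/(d + x) (v(d, x) = (2*d)/(d + x) = 2*d/(d + x))
H(J) = 2*J
H(8)*(v(-1, r(-3)) - 73) = (2*8)*(2*(-1)/(-1 - 1/(-3)) - 73) = 16*(2*(-1)/(-1 - 1*(-⅓)) - 73) = 16*(2*(-1)/(-1 + ⅓) - 73) = 16*(2*(-1)/(-⅔) - 73) = 16*(2*(-1)*(-3/2) - 73) = 16*(3 - 73) = 16*(-70) = -1120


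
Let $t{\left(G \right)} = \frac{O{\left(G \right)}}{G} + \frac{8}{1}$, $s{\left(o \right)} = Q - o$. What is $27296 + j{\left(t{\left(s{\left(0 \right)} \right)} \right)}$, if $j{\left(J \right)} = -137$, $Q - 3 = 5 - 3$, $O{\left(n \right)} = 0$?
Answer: $27159$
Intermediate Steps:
$Q = 5$ ($Q = 3 + \left(5 - 3\right) = 3 + 2 = 5$)
$s{\left(o \right)} = 5 - o$
$t{\left(G \right)} = 8$ ($t{\left(G \right)} = \frac{0}{G} + \frac{8}{1} = 0 + 8 \cdot 1 = 0 + 8 = 8$)
$27296 + j{\left(t{\left(s{\left(0 \right)} \right)} \right)} = 27296 - 137 = 27159$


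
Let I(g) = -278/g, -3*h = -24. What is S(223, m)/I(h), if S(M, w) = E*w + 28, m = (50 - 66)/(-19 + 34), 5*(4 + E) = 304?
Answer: 9776/10425 ≈ 0.93775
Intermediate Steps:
E = 284/5 (E = -4 + (1/5)*304 = -4 + 304/5 = 284/5 ≈ 56.800)
h = 8 (h = -1/3*(-24) = 8)
m = -16/15 ≈ -1.0667
S(M, w) = 28 + 284*w/5 (S(M, w) = 284*w/5 + 28 = 28 + 284*w/5)
S(223, m)/I(h) = (28 + (284/5)*(-16/15))/((-278/8)) = (28 - 4544/75)/((-278*1/8)) = -2444/(75*(-139/4)) = -2444/75*(-4/139) = 9776/10425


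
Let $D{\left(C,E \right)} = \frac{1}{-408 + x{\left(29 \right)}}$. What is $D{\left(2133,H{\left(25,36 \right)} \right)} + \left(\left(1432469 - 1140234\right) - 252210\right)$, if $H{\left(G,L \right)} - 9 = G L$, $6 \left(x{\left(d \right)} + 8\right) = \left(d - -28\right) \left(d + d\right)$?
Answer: $\frac{5403376}{135} \approx 40025.0$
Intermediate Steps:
$x{\left(d \right)} = -8 + \frac{d \left(28 + d\right)}{3}$ ($x{\left(d \right)} = -8 + \frac{\left(d - -28\right) \left(d + d\right)}{6} = -8 + \frac{\left(d + 28\right) 2 d}{6} = -8 + \frac{\left(28 + d\right) 2 d}{6} = -8 + \frac{2 d \left(28 + d\right)}{6} = -8 + \frac{d \left(28 + d\right)}{3}$)
$H{\left(G,L \right)} = 9 + G L$
$D{\left(C,E \right)} = \frac{1}{135}$ ($D{\left(C,E \right)} = \frac{1}{-408 + \left(-8 + \frac{29^{2}}{3} + \frac{28}{3} \cdot 29\right)} = \frac{1}{-408 + \left(-8 + \frac{1}{3} \cdot 841 + \frac{812}{3}\right)} = \frac{1}{-408 + \left(-8 + \frac{841}{3} + \frac{812}{3}\right)} = \frac{1}{-408 + 543} = \frac{1}{135}$)
$D{\left(2133,H{\left(25,36 \right)} \right)} + \left(\left(1432469 - 1140234\right) - 252210\right) = \frac{1}{135} + \left(\left(1432469 - 1140234\right) - 252210\right) = \frac{1}{135} + \left(292235 - 252210\right) = \frac{1}{135} + 40025 = \frac{5403376}{135}$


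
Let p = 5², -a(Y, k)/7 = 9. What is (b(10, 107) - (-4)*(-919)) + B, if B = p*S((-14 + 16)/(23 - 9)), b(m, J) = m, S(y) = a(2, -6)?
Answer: -5241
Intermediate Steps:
a(Y, k) = -63 (a(Y, k) = -7*9 = -63)
S(y) = -63
p = 25
B = -1575 (B = 25*(-63) = -1575)
(b(10, 107) - (-4)*(-919)) + B = (10 - (-4)*(-919)) - 1575 = (10 - 1*3676) - 1575 = (10 - 3676) - 1575 = -3666 - 1575 = -5241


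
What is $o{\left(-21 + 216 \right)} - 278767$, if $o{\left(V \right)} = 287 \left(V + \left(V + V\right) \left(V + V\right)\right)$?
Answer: $43429898$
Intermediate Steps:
$o{\left(V \right)} = 287 V + 1148 V^{2}$ ($o{\left(V \right)} = 287 \left(V + 2 V 2 V\right) = 287 \left(V + 4 V^{2}\right) = 287 V + 1148 V^{2}$)
$o{\left(-21 + 216 \right)} - 278767 = 287 \left(-21 + 216\right) \left(1 + 4 \left(-21 + 216\right)\right) - 278767 = 287 \cdot 195 \left(1 + 4 \cdot 195\right) - 278767 = 287 \cdot 195 \left(1 + 780\right) - 278767 = 287 \cdot 195 \cdot 781 - 278767 = 43708665 - 278767 = 43429898$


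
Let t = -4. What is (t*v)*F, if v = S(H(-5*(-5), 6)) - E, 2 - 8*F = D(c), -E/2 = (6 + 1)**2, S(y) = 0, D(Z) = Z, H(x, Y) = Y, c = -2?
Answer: -196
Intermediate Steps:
E = -98 (E = -2*(6 + 1)**2 = -2*7**2 = -2*49 = -98)
F = 1/2 (F = 1/4 - 1/8*(-2) = 1/4 + 1/4 = 1/2 ≈ 0.50000)
v = 98 (v = 0 - 1*(-98) = 0 + 98 = 98)
(t*v)*F = -4*98*(1/2) = -392*1/2 = -196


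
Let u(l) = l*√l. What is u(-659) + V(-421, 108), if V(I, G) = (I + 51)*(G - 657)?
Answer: 203130 - 659*I*√659 ≈ 2.0313e+5 - 16917.0*I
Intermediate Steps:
V(I, G) = (-657 + G)*(51 + I) (V(I, G) = (51 + I)*(-657 + G) = (-657 + G)*(51 + I))
u(l) = l^(3/2)
u(-659) + V(-421, 108) = (-659)^(3/2) + (-33507 - 657*(-421) + 51*108 + 108*(-421)) = -659*I*√659 + (-33507 + 276597 + 5508 - 45468) = -659*I*√659 + 203130 = 203130 - 659*I*√659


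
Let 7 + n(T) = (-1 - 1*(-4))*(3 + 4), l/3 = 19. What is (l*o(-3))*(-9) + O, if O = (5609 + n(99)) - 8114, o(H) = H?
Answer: -952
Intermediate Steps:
l = 57 (l = 3*19 = 57)
n(T) = 14 (n(T) = -7 + (-1 - 1*(-4))*(3 + 4) = -7 + (-1 + 4)*7 = -7 + 3*7 = -7 + 21 = 14)
O = -2491 (O = (5609 + 14) - 8114 = 5623 - 8114 = -2491)
(l*o(-3))*(-9) + O = (57*(-3))*(-9) - 2491 = -171*(-9) - 2491 = 1539 - 2491 = -952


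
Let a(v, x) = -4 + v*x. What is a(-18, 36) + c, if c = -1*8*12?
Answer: -748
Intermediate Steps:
c = -96 (c = -8*12 = -96)
a(-18, 36) + c = (-4 - 18*36) - 96 = (-4 - 648) - 96 = -652 - 96 = -748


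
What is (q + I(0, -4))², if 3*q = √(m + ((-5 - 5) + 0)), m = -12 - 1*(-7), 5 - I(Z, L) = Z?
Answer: (15 + I*√15)²/9 ≈ 23.333 + 12.91*I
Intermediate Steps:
I(Z, L) = 5 - Z
m = -5 (m = -12 + 7 = -5)
q = I*√15/3 (q = √(-5 + ((-5 - 5) + 0))/3 = √(-5 + (-10 + 0))/3 = √(-5 - 10)/3 = √(-15)/3 = (I*√15)/3 = I*√15/3 ≈ 1.291*I)
(q + I(0, -4))² = (I*√15/3 + (5 - 1*0))² = (I*√15/3 + (5 + 0))² = (I*√15/3 + 5)² = (5 + I*√15/3)²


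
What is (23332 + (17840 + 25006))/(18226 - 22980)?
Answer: -33089/2377 ≈ -13.920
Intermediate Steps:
(23332 + (17840 + 25006))/(18226 - 22980) = (23332 + 42846)/(-4754) = 66178*(-1/4754) = -33089/2377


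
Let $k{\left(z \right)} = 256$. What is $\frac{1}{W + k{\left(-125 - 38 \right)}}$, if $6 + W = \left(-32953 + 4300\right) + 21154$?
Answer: $- \frac{1}{7249} \approx -0.00013795$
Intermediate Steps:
$W = -7505$ ($W = -6 + \left(\left(-32953 + 4300\right) + 21154\right) = -6 + \left(-28653 + 21154\right) = -6 - 7499 = -7505$)
$\frac{1}{W + k{\left(-125 - 38 \right)}} = \frac{1}{-7505 + 256} = \frac{1}{-7249} = - \frac{1}{7249}$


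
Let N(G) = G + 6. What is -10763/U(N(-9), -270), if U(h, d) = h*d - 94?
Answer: -10763/716 ≈ -15.032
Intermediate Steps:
N(G) = 6 + G
U(h, d) = -94 + d*h (U(h, d) = d*h - 94 = -94 + d*h)
-10763/U(N(-9), -270) = -10763/(-94 - 270*(6 - 9)) = -10763/(-94 - 270*(-3)) = -10763/(-94 + 810) = -10763/716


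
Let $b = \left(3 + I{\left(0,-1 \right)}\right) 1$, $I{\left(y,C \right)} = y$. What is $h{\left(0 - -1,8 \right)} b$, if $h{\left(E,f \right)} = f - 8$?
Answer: $0$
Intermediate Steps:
$h{\left(E,f \right)} = -8 + f$
$b = 3$ ($b = \left(3 + 0\right) 1 = 3 \cdot 1 = 3$)
$h{\left(0 - -1,8 \right)} b = \left(-8 + 8\right) 3 = 0 \cdot 3 = 0$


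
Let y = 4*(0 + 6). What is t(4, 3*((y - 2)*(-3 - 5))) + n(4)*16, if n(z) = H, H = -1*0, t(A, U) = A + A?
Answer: 8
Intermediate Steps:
y = 24 (y = 4*6 = 24)
t(A, U) = 2*A
H = 0
n(z) = 0
t(4, 3*((y - 2)*(-3 - 5))) + n(4)*16 = 2*4 + 0*16 = 8 + 0 = 8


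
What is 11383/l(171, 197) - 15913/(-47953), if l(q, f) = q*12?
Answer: 578502475/98399556 ≈ 5.8791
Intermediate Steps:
l(q, f) = 12*q
11383/l(171, 197) - 15913/(-47953) = 11383/((12*171)) - 15913/(-47953) = 11383/2052 - 15913*(-1/47953) = 11383*(1/2052) + 15913/47953 = 11383/2052 + 15913/47953 = 578502475/98399556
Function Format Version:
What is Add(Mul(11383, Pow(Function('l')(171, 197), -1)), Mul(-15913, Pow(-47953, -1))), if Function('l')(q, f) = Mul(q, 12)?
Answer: Rational(578502475, 98399556) ≈ 5.8791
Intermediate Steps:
Function('l')(q, f) = Mul(12, q)
Add(Mul(11383, Pow(Function('l')(171, 197), -1)), Mul(-15913, Pow(-47953, -1))) = Add(Mul(11383, Pow(Mul(12, 171), -1)), Mul(-15913, Pow(-47953, -1))) = Add(Mul(11383, Pow(2052, -1)), Mul(-15913, Rational(-1, 47953))) = Add(Mul(11383, Rational(1, 2052)), Rational(15913, 47953)) = Add(Rational(11383, 2052), Rational(15913, 47953)) = Rational(578502475, 98399556)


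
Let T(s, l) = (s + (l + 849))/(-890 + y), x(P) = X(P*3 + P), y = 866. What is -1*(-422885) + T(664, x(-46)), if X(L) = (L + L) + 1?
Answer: 1691349/4 ≈ 4.2284e+5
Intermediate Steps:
X(L) = 1 + 2*L (X(L) = 2*L + 1 = 1 + 2*L)
x(P) = 1 + 8*P (x(P) = 1 + 2*(P*3 + P) = 1 + 2*(3*P + P) = 1 + 2*(4*P) = 1 + 8*P)
T(s, l) = -283/8 - l/24 - s/24 (T(s, l) = (s + (l + 849))/(-890 + 866) = (s + (849 + l))/(-24) = (849 + l + s)*(-1/24) = -283/8 - l/24 - s/24)
-1*(-422885) + T(664, x(-46)) = -1*(-422885) + (-283/8 - (1 + 8*(-46))/24 - 1/24*664) = 422885 + (-283/8 - (1 - 368)/24 - 83/3) = 422885 + (-283/8 - 1/24*(-367) - 83/3) = 422885 + (-283/8 + 367/24 - 83/3) = 422885 - 191/4 = 1691349/4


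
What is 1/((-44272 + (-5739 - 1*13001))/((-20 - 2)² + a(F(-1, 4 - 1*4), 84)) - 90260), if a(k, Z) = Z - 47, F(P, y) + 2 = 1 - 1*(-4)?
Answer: -521/47088472 ≈ -1.1064e-5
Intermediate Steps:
F(P, y) = 3 (F(P, y) = -2 + (1 - 1*(-4)) = -2 + (1 + 4) = -2 + 5 = 3)
a(k, Z) = -47 + Z
1/((-44272 + (-5739 - 1*13001))/((-20 - 2)² + a(F(-1, 4 - 1*4), 84)) - 90260) = 1/((-44272 + (-5739 - 1*13001))/((-20 - 2)² + (-47 + 84)) - 90260) = 1/((-44272 + (-5739 - 13001))/((-22)² + 37) - 90260) = 1/((-44272 - 18740)/(484 + 37) - 90260) = 1/(-63012/521 - 90260) = 1/(-47088472/521) = -521/47088472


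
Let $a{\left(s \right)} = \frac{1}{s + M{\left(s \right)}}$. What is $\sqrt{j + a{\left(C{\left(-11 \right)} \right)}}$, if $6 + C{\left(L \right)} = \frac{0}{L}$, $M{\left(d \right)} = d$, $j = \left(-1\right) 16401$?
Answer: $\frac{i \sqrt{590439}}{6} \approx 128.07 i$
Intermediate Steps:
$j = -16401$
$C{\left(L \right)} = -6$ ($C{\left(L \right)} = -6 + \frac{0}{L} = -6 + 0 = -6$)
$a{\left(s \right)} = \frac{1}{2 s}$ ($a{\left(s \right)} = \frac{1}{s + s} = \frac{1}{2 s}$)
$\sqrt{j + a{\left(C{\left(-11 \right)} \right)}} = \sqrt{-16401 + \frac{1}{2 \left(-6\right)}} = \sqrt{-16401 + \frac{1}{2} \left(- \frac{1}{6}\right)} = \sqrt{-16401 - \frac{1}{12}} = \sqrt{- \frac{196813}{12}} = \frac{i \sqrt{590439}}{6}$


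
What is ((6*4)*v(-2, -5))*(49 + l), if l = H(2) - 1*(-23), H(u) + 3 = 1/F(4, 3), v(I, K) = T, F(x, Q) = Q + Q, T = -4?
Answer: -6640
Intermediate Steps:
F(x, Q) = 2*Q
v(I, K) = -4
H(u) = -17/6 (H(u) = -3 + 1/(2*3) = -3 + 1/6 = -17/6)
l = 121/6 (l = -17/6 - 1*(-23) = -17/6 + 23 = 121/6 ≈ 20.167)
((6*4)*v(-2, -5))*(49 + l) = ((6*4)*(-4))*(49 + 121/6) = (24*(-4))*(415/6) = -96*415/6 = -6640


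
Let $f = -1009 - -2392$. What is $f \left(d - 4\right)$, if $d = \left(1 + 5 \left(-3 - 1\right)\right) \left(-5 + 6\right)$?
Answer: $-31809$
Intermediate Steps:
$d = -19$ ($d = \left(1 + 5 \left(-4\right)\right) 1 = \left(1 - 20\right) 1 = \left(-19\right) 1 = -19$)
$f = 1383$ ($f = -1009 + 2392 = 1383$)
$f \left(d - 4\right) = 1383 \left(-19 - 4\right) = 1383 \left(-23\right) = -31809$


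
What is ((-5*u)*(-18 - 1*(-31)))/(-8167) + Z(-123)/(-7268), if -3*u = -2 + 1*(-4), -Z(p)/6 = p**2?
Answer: 371148049/29678878 ≈ 12.505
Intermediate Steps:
Z(p) = -6*p**2
u = 2 (u = -(-2 + 1*(-4))/3 = -(-2 - 4)/3 = -1/3*(-6) = 2)
((-5*u)*(-18 - 1*(-31)))/(-8167) + Z(-123)/(-7268) = ((-5*2)*(-18 - 1*(-31)))/(-8167) - 6*(-123)**2/(-7268) = -10*(-18 + 31)*(-1/8167) - 6*15129*(-1/7268) = -10*13*(-1/8167) - 90774*(-1/7268) = -130*(-1/8167) + 45387/3634 = 130/8167 + 45387/3634 = 371148049/29678878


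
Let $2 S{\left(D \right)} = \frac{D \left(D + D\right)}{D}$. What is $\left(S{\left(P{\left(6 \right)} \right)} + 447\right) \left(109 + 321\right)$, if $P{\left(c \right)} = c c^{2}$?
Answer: $285090$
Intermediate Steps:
$P{\left(c \right)} = c^{3}$
$S{\left(D \right)} = D$ ($S{\left(D \right)} = \frac{D \left(D + D\right) \frac{1}{D}}{2} = \frac{D 2 D \frac{1}{D}}{2} = \frac{2 D^{2} \frac{1}{D}}{2} = \frac{2 D}{2} = D$)
$\left(S{\left(P{\left(6 \right)} \right)} + 447\right) \left(109 + 321\right) = \left(6^{3} + 447\right) \left(109 + 321\right) = \left(216 + 447\right) 430 = 663 \cdot 430 = 285090$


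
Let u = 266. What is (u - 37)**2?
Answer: 52441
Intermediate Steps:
(u - 37)**2 = (266 - 37)**2 = 229**2 = 52441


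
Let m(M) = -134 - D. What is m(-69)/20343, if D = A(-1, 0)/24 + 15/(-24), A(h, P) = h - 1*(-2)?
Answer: -1601/244116 ≈ -0.0065584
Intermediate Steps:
A(h, P) = 2 + h (A(h, P) = h + 2 = 2 + h)
D = -7/12 (D = (2 - 1)/24 + 15/(-24) = 1*(1/24) + 15*(-1/24) = 1/24 - 5/8 = -7/12 ≈ -0.58333)
m(M) = -1601/12 (m(M) = -134 - 1*(-7/12) = -134 + 7/12 = -1601/12)
m(-69)/20343 = -1601/12/20343 = -1601/12*1/20343 = -1601/244116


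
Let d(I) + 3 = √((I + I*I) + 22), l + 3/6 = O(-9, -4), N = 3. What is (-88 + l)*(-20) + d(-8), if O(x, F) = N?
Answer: 1707 + √78 ≈ 1715.8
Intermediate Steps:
O(x, F) = 3
l = 5/2 (l = -½ + 3 = 5/2 ≈ 2.5000)
d(I) = -3 + √(22 + I + I²) (d(I) = -3 + √((I + I*I) + 22) = -3 + √((I + I²) + 22) = -3 + √(22 + I + I²))
(-88 + l)*(-20) + d(-8) = (-88 + 5/2)*(-20) + (-3 + √(22 - 8 + (-8)²)) = -171/2*(-20) + (-3 + √(22 - 8 + 64)) = 1710 + (-3 + √78) = 1707 + √78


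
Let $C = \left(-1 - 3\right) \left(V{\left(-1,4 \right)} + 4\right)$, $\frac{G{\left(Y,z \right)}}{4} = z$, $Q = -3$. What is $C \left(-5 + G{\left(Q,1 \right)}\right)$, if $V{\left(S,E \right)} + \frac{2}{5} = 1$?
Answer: $\frac{92}{5} \approx 18.4$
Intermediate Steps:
$V{\left(S,E \right)} = \frac{3}{5}$ ($V{\left(S,E \right)} = - \frac{2}{5} + 1 = \frac{3}{5}$)
$G{\left(Y,z \right)} = 4 z$
$C = - \frac{92}{5}$ ($C = \left(-1 - 3\right) \left(\frac{3}{5} + 4\right) = \left(-4\right) \frac{23}{5} = - \frac{92}{5} \approx -18.4$)
$C \left(-5 + G{\left(Q,1 \right)}\right) = - \frac{92 \left(-5 + 4 \cdot 1\right)}{5} = - \frac{92 \left(-5 + 4\right)}{5} = \left(- \frac{92}{5}\right) \left(-1\right) = \frac{92}{5}$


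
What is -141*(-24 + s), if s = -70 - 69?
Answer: 22983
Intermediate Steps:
s = -139
-141*(-24 + s) = -141*(-24 - 139) = -141*(-163) = 22983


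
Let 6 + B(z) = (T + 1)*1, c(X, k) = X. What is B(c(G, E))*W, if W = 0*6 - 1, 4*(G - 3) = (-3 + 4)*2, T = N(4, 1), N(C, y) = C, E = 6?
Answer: 1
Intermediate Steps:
T = 4
G = 7/2 (G = 3 + ((-3 + 4)*2)/4 = 3 + (1*2)/4 = 3 + (¼)*2 = 3 + ½ = 7/2 ≈ 3.5000)
W = -1 (W = 0 - 1 = -1)
B(z) = -1 (B(z) = -6 + (4 + 1)*1 = -6 + 5*1 = -6 + 5 = -1)
B(c(G, E))*W = -1*(-1) = 1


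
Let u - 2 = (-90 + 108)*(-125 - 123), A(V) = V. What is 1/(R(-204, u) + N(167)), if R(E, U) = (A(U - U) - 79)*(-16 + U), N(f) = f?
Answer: 1/353929 ≈ 2.8254e-6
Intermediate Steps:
u = -4462 (u = 2 + (-90 + 108)*(-125 - 123) = 2 + 18*(-248) = 2 - 4464 = -4462)
R(E, U) = 1264 - 79*U (R(E, U) = ((U - U) - 79)*(-16 + U) = (0 - 79)*(-16 + U) = -79*(-16 + U) = 1264 - 79*U)
1/(R(-204, u) + N(167)) = 1/((1264 - 79*(-4462)) + 167) = 1/((1264 + 352498) + 167) = 1/(353762 + 167) = 1/353929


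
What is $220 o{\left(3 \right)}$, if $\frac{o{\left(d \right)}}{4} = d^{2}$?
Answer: $7920$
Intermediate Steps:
$o{\left(d \right)} = 4 d^{2}$
$220 o{\left(3 \right)} = 220 \cdot 4 \cdot 3^{2} = 220 \cdot 4 \cdot 9 = 220 \cdot 36 = 7920$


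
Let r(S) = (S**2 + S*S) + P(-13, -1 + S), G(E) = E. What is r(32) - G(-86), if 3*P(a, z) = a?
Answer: 6389/3 ≈ 2129.7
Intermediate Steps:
P(a, z) = a/3
r(S) = -13/3 + 2*S**2 (r(S) = (S**2 + S*S) + (1/3)*(-13) = (S**2 + S**2) - 13/3 = 2*S**2 - 13/3 = -13/3 + 2*S**2)
r(32) - G(-86) = (-13/3 + 2*32**2) - 1*(-86) = (-13/3 + 2*1024) + 86 = (-13/3 + 2048) + 86 = 6131/3 + 86 = 6389/3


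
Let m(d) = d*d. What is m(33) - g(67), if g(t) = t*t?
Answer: -3400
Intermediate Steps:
m(d) = d²
g(t) = t²
m(33) - g(67) = 33² - 1*67² = 1089 - 1*4489 = 1089 - 4489 = -3400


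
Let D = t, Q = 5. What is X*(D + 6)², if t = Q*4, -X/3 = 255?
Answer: -517140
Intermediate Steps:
X = -765 (X = -3*255 = -765)
t = 20 (t = 5*4 = 20)
D = 20
X*(D + 6)² = -765*(20 + 6)² = -765*26² = -765*676 = -517140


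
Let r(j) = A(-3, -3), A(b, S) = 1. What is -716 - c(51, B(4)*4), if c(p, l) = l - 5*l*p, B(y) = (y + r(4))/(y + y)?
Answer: -81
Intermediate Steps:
r(j) = 1
B(y) = (1 + y)/(2*y) (B(y) = (y + 1)/(y + y) = (1 + y)/((2*y)) = (1 + y)*(1/(2*y)) = (1 + y)/(2*y))
c(p, l) = l - 5*l*p
-716 - c(51, B(4)*4) = -716 - ((½)*(1 + 4)/4)*4*(1 - 5*51) = -716 - ((½)*(¼)*5)*4*(1 - 255) = -716 - (5/8)*4*(-254) = -716 - 5*(-254)/2 = -716 - 1*(-635) = -716 + 635 = -81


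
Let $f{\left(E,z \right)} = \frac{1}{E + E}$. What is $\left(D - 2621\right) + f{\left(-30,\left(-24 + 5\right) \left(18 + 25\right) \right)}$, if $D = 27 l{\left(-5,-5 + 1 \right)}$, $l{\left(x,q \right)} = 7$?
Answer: $- \frac{145921}{60} \approx -2432.0$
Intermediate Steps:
$D = 189$ ($D = 27 \cdot 7 = 189$)
$f{\left(E,z \right)} = \frac{1}{2 E}$
$\left(D - 2621\right) + f{\left(-30,\left(-24 + 5\right) \left(18 + 25\right) \right)} = \left(189 - 2621\right) + \frac{1}{2 \left(-30\right)} = -2432 + \frac{1}{2} \left(- \frac{1}{30}\right) = -2432 - \frac{1}{60} = - \frac{145921}{60}$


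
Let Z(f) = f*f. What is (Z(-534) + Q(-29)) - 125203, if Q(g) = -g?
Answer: 159982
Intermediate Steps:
Z(f) = f**2
(Z(-534) + Q(-29)) - 125203 = ((-534)**2 - 1*(-29)) - 125203 = (285156 + 29) - 125203 = 285185 - 125203 = 159982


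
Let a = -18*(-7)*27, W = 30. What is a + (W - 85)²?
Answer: 6427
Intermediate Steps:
a = 3402 (a = 126*27 = 3402)
a + (W - 85)² = 3402 + (30 - 85)² = 3402 + (-55)² = 3402 + 3025 = 6427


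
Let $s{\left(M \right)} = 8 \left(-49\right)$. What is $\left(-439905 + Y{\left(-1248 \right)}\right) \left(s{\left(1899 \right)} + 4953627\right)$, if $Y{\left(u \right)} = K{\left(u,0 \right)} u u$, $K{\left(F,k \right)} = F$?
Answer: $-9630103742991795$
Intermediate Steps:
$s{\left(M \right)} = -392$
$Y{\left(u \right)} = u^{3}$ ($Y{\left(u \right)} = u u u = u^{2} u = u^{3}$)
$\left(-439905 + Y{\left(-1248 \right)}\right) \left(s{\left(1899 \right)} + 4953627\right) = \left(-439905 + \left(-1248\right)^{3}\right) \left(-392 + 4953627\right) = \left(-439905 - 1943764992\right) 4953235 = \left(-1944204897\right) 4953235 = -9630103742991795$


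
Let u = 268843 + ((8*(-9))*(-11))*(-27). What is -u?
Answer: -247459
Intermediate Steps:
u = 247459 (u = 268843 - 72*(-11)*(-27) = 268843 + 792*(-27) = 268843 - 21384 = 247459)
-u = -1*247459 = -247459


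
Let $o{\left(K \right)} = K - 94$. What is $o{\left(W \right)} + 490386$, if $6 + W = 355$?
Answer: $490641$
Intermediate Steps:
$W = 349$ ($W = -6 + 355 = 349$)
$o{\left(K \right)} = -94 + K$ ($o{\left(K \right)} = K - 94 = -94 + K$)
$o{\left(W \right)} + 490386 = \left(-94 + 349\right) + 490386 = 255 + 490386 = 490641$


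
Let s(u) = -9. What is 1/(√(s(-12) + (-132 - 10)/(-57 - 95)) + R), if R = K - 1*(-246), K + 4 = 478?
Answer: 54720/39399013 - 2*I*√11647/39399013 ≈ 0.0013889 - 5.4784e-6*I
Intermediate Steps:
K = 474 (K = -4 + 478 = 474)
R = 720 (R = 474 - 1*(-246) = 474 + 246 = 720)
1/(√(s(-12) + (-132 - 10)/(-57 - 95)) + R) = 1/(√(-9 + (-132 - 10)/(-57 - 95)) + 720) = 1/(√(-9 - 142/(-152)) + 720) = 1/(√(-9 - 142*(-1/152)) + 720) = 1/(√(-9 + 71/76) + 720) = 1/(√(-613/76) + 720) = 1/(I*√11647/38 + 720) = 1/(720 + I*√11647/38)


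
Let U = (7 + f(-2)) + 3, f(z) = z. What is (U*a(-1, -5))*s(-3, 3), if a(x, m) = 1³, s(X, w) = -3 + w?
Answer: 0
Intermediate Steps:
U = 8 (U = (7 - 2) + 3 = 5 + 3 = 8)
a(x, m) = 1
(U*a(-1, -5))*s(-3, 3) = (8*1)*(-3 + 3) = 8*0 = 0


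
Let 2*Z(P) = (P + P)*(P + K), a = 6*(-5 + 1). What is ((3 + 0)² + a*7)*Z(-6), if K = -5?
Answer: -10494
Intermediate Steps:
a = -24 (a = 6*(-4) = -24)
Z(P) = P*(-5 + P) (Z(P) = ((P + P)*(P - 5))/2 = ((2*P)*(-5 + P))/2 = (2*P*(-5 + P))/2 = P*(-5 + P))
((3 + 0)² + a*7)*Z(-6) = ((3 + 0)² - 24*7)*(-6*(-5 - 6)) = (3² - 168)*(-6*(-11)) = (9 - 168)*66 = -159*66 = -10494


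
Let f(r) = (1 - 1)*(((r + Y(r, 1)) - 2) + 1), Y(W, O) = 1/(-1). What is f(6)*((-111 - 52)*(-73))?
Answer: 0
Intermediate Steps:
Y(W, O) = -1
f(r) = 0 (f(r) = (1 - 1)*(((r - 1) - 2) + 1) = 0*(((-1 + r) - 2) + 1) = 0*((-3 + r) + 1) = 0*(-2 + r) = 0)
f(6)*((-111 - 52)*(-73)) = 0*((-111 - 52)*(-73)) = 0*(-163*(-73)) = 0*11899 = 0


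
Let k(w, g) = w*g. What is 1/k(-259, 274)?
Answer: -1/70966 ≈ -1.4091e-5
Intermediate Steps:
k(w, g) = g*w
1/k(-259, 274) = 1/(274*(-259)) = 1/(-70966) = -1/70966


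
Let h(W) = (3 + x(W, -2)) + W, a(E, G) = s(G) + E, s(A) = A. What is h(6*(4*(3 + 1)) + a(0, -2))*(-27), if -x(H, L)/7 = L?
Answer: -2997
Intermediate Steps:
a(E, G) = E + G (a(E, G) = G + E = E + G)
x(H, L) = -7*L
h(W) = 17 + W (h(W) = (3 - 7*(-2)) + W = (3 + 14) + W = 17 + W)
h(6*(4*(3 + 1)) + a(0, -2))*(-27) = (17 + (6*(4*(3 + 1)) + (0 - 2)))*(-27) = (17 + (6*(4*4) - 2))*(-27) = (17 + (6*16 - 2))*(-27) = (17 + (96 - 2))*(-27) = (17 + 94)*(-27) = 111*(-27) = -2997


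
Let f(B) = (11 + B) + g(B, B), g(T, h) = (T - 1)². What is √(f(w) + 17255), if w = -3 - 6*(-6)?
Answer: √18323 ≈ 135.36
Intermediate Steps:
g(T, h) = (-1 + T)²
w = 33 (w = -3 + 36 = 33)
f(B) = 11 + B + (-1 + B)² (f(B) = (11 + B) + (-1 + B)² = 11 + B + (-1 + B)²)
√(f(w) + 17255) = √((12 + 33² - 1*33) + 17255) = √((12 + 1089 - 33) + 17255) = √(1068 + 17255) = √18323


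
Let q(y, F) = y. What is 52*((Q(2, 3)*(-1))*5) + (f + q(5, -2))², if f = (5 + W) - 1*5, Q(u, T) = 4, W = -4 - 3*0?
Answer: -1039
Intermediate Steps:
W = -4 (W = -4 + 0 = -4)
f = -4 (f = (5 - 4) - 1*5 = 1 - 5 = -4)
52*((Q(2, 3)*(-1))*5) + (f + q(5, -2))² = 52*((4*(-1))*5) + (-4 + 5)² = 52*(-4*5) + 1² = 52*(-20) + 1 = -1040 + 1 = -1039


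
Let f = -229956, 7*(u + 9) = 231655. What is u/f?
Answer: -57898/402423 ≈ -0.14387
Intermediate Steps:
u = 231592/7 (u = -9 + (⅐)*231655 = -9 + 231655/7 = 231592/7 ≈ 33085.)
u/f = (231592/7)/(-229956) = (231592/7)*(-1/229956) = -57898/402423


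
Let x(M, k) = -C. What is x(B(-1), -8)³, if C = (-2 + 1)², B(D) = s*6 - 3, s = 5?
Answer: -1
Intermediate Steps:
B(D) = 27 (B(D) = 5*6 - 3 = 30 - 3 = 27)
C = 1 (C = (-1)² = 1)
x(M, k) = -1 (x(M, k) = -1*1 = -1)
x(B(-1), -8)³ = (-1)³ = -1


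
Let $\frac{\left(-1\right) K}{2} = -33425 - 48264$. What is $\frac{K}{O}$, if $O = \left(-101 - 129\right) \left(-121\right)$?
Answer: $\frac{81689}{13915} \approx 5.8706$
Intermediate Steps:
$O = 27830$ ($O = \left(-230\right) \left(-121\right) = 27830$)
$K = 163378$ ($K = - 2 \left(-33425 - 48264\right) = \left(-2\right) \left(-81689\right) = 163378$)
$\frac{K}{O} = \frac{163378}{27830} = 163378 \cdot \frac{1}{27830} = \frac{81689}{13915}$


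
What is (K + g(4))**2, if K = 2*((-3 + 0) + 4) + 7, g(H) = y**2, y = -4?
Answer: 625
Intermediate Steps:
g(H) = 16 (g(H) = (-4)**2 = 16)
K = 9 (K = 2*(-3 + 4) + 7 = 2*1 + 7 = 2 + 7 = 9)
(K + g(4))**2 = (9 + 16)**2 = 25**2 = 625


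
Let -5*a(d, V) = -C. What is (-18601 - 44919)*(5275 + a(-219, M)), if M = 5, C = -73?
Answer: -334140608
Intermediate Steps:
a(d, V) = -73/5 (a(d, V) = -(-1)*(-73)/5 = -⅕*73 = -73/5)
(-18601 - 44919)*(5275 + a(-219, M)) = (-18601 - 44919)*(5275 - 73/5) = -63520*26302/5 = -334140608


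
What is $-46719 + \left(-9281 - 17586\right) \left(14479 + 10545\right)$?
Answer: $-672366527$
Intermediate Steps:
$-46719 + \left(-9281 - 17586\right) \left(14479 + 10545\right) = -46719 - 672319808 = -672366527$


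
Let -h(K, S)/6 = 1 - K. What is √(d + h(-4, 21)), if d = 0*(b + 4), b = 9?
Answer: I*√30 ≈ 5.4772*I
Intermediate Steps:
h(K, S) = -6 + 6*K (h(K, S) = -6*(1 - K) = -6 + 6*K)
d = 0 (d = 0*(9 + 4) = 0*13 = 0)
√(d + h(-4, 21)) = √(0 + (-6 + 6*(-4))) = √(0 + (-6 - 24)) = √(0 - 30) = √(-30) = I*√30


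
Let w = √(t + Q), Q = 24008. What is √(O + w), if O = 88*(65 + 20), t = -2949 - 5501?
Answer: √(7480 + √15558) ≈ 87.205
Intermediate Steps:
t = -8450
w = √15558 (w = √(-8450 + 24008) = √15558 ≈ 124.73)
O = 7480 (O = 88*85 = 7480)
√(O + w) = √(7480 + √15558)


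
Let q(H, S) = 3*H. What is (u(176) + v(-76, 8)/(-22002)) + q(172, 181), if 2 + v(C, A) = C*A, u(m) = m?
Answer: 7612997/11001 ≈ 692.03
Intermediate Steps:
v(C, A) = -2 + A*C (v(C, A) = -2 + C*A = -2 + A*C)
(u(176) + v(-76, 8)/(-22002)) + q(172, 181) = (176 + (-2 + 8*(-76))/(-22002)) + 3*172 = (176 + (-2 - 608)*(-1/22002)) + 516 = (176 - 610*(-1/22002)) + 516 = (176 + 305/11001) + 516 = 1936481/11001 + 516 = 7612997/11001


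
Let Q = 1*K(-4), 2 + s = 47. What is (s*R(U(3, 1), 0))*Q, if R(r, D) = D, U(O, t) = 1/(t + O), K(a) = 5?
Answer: 0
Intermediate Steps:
s = 45 (s = -2 + 47 = 45)
Q = 5 (Q = 1*5 = 5)
U(O, t) = 1/(O + t)
(s*R(U(3, 1), 0))*Q = (45*0)*5 = 0*5 = 0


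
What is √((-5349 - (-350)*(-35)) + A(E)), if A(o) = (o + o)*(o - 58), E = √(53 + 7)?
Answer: I*√(17479 + 232*√15) ≈ 135.56*I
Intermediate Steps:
E = 2*√15 (E = √60 = 2*√15 ≈ 7.7460)
A(o) = 2*o*(-58 + o) (A(o) = (2*o)*(-58 + o) = 2*o*(-58 + o))
√((-5349 - (-350)*(-35)) + A(E)) = √((-5349 - (-350)*(-35)) + 2*(2*√15)*(-58 + 2*√15)) = √((-5349 - 1*12250) + 4*√15*(-58 + 2*√15)) = √((-5349 - 12250) + 4*√15*(-58 + 2*√15)) = √(-17599 + 4*√15*(-58 + 2*√15))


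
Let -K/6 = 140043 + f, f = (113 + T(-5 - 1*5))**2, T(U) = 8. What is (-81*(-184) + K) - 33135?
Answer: -946335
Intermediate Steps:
f = 14641 (f = (113 + 8)**2 = 121**2 = 14641)
K = -928104 (K = -6*(140043 + 14641) = -6*154684 = -928104)
(-81*(-184) + K) - 33135 = (-81*(-184) - 928104) - 33135 = (14904 - 928104) - 33135 = -913200 - 33135 = -946335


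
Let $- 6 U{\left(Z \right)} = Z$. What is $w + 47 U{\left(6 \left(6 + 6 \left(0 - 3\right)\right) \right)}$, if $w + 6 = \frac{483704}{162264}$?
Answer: $\frac{11378377}{20283} \approx 560.98$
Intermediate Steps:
$w = - \frac{61235}{20283}$ ($w = -6 + \frac{483704}{162264} = -6 + 483704 \cdot \frac{1}{162264} = -6 + \frac{60463}{20283} = - \frac{61235}{20283} \approx -3.019$)
$U{\left(Z \right)} = - \frac{Z}{6}$
$w + 47 U{\left(6 \left(6 + 6 \left(0 - 3\right)\right) \right)} = - \frac{61235}{20283} + 47 \left(- \frac{6 \left(6 + 6 \left(0 - 3\right)\right)}{6}\right) = - \frac{61235}{20283} + 47 \left(- \frac{6 \left(6 + 6 \left(-3\right)\right)}{6}\right) = - \frac{61235}{20283} + 47 \left(- \frac{6 \left(6 - 18\right)}{6}\right) = - \frac{61235}{20283} + 47 \left(- \frac{6 \left(-12\right)}{6}\right) = - \frac{61235}{20283} + 47 \left(\left(- \frac{1}{6}\right) \left(-72\right)\right) = - \frac{61235}{20283} + 47 \cdot 12 = - \frac{61235}{20283} + 564 = \frac{11378377}{20283}$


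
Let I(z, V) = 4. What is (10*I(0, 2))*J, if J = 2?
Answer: 80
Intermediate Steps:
(10*I(0, 2))*J = (10*4)*2 = 40*2 = 80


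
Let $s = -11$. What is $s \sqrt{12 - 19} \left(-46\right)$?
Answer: $506 i \sqrt{7} \approx 1338.8 i$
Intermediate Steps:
$s \sqrt{12 - 19} \left(-46\right) = - 11 \sqrt{12 - 19} \left(-46\right) = - 11 \sqrt{-7} \left(-46\right) = - 11 i \sqrt{7} \left(-46\right) = 506 i \sqrt{7}$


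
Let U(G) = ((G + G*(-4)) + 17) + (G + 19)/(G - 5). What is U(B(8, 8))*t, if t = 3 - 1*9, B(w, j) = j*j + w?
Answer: 79452/67 ≈ 1185.9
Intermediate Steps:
B(w, j) = w + j**2 (B(w, j) = j**2 + w = w + j**2)
U(G) = 17 - 3*G + (19 + G)/(-5 + G) (U(G) = ((G - 4*G) + 17) + (19 + G)/(-5 + G) = (-3*G + 17) + (19 + G)/(-5 + G) = (17 - 3*G) + (19 + G)/(-5 + G) = 17 - 3*G + (19 + G)/(-5 + G))
t = -6 (t = 3 - 9 = -6)
U(B(8, 8))*t = (3*(-22 - (8 + 8**2)**2 + 11*(8 + 8**2))/(-5 + (8 + 8**2)))*(-6) = (3*(-22 - (8 + 64)**2 + 11*(8 + 64))/(-5 + (8 + 64)))*(-6) = (3*(-22 - 1*72**2 + 11*72)/(-5 + 72))*(-6) = (3*(-22 - 1*5184 + 792)/67)*(-6) = (3*(1/67)*(-22 - 5184 + 792))*(-6) = (3*(1/67)*(-4414))*(-6) = -13242/67*(-6) = 79452/67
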